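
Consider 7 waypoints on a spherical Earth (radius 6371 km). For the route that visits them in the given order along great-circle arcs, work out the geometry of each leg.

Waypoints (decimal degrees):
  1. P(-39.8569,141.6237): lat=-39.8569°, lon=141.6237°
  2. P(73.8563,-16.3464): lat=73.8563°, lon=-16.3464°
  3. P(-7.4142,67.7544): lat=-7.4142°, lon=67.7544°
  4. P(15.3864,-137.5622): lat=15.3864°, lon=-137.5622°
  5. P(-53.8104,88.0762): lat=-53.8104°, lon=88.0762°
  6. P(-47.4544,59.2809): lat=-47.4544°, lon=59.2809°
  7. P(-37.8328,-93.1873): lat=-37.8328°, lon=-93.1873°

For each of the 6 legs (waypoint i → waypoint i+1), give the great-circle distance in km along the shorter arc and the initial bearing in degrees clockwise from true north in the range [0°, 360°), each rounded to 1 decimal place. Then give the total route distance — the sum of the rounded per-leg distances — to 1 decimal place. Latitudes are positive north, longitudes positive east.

Leg 1: dist=16060.5 km, bearing=349.7°
Leg 2: dist=10617.6 km, bearing=97.7°
Leg 3: dist=17119.9 km, bearing=69.9°
Leg 4: dist=14204.9 km, bearing=212.3°
Leg 5: dist=2132.9 km, bearing=277.6°
Leg 6: dist=10145.7 km, bearing=201.4°
Total: 70281.5 km

Leg 1: φ1=-0.6956341, φ2=1.2890356, Δφ=1.9846697, Δλ=-2.7570984 rad; a=sin²(Δφ/2)+cosφ1·cosφ2·sin²(Δλ/2)=0.9067298131; c=2·atan2(√a, √(1-a))=2.520872182; dist=6371·c=16060.477 ≈ 16060.5 km; running total=16060.5 km
Leg 1 bearing: y=sinΔλ·cosφ2=-0.10429290, x=cosφ1·sinφ2-sinφ1·cosφ2·cosΔλ=0.57219440; θ=atan2(y, x)=-10.3298° <0 so +360° → 349.6702° ≈ 349.7°
Leg 2: φ1=1.2890356, φ2=-0.1294022, Δφ=-1.4184378, Δλ=1.4678359 rad; a=sin²(Δφ/2)+cosφ1·cosφ2·sin²(Δλ/2)=0.5478072603; c=2·atan2(√a, √(1-a))=1.666557137; dist=6371·c=10617.636 ≈ 10617.6 km; running total=26678.1 km
Leg 2 bearing: y=sinΔλ·cosφ2=0.98638774, x=cosφ1·sinφ2-sinφ1·cosφ2·cosΔλ=-0.13378000; θ=atan2(y, x)=97.7237° ≈ 97.7°
Leg 3: φ1=-0.1294022, φ2=0.2685433, Δφ=0.3979455, Δλ=-3.5834507 rad; a=sin²(Δφ/2)+cosφ1·cosφ2·sin²(Δλ/2)=0.9492553243; c=2·atan2(√a, √(1-a))=2.687160997; dist=6371·c=17119.903 ≈ 17119.9 km; running total=43798.0 km
Leg 3 bearing: y=sinΔλ·cosφ2=0.41229321, x=cosφ1·sinφ2-sinφ1·cosφ2·cosΔλ=0.15064171; θ=atan2(y, x)=69.9290° ≈ 69.9°
Leg 4: φ1=0.2685433, φ2=-0.9391687, Δφ=-1.2077120, Δλ=3.9381330 rad; a=sin²(Δφ/2)+cosφ1·cosφ2·sin²(Δλ/2)=0.8060899970; c=2·atan2(√a, √(1-a))=2.229610964; dist=6371·c=14204.851 ≈ 14204.9 km; running total=58002.9 km
Leg 4 bearing: y=sinΔλ·cosφ2=-0.42214374, x=cosφ1·sinφ2-sinφ1·cosφ2·cosΔλ=-0.66860326; θ=atan2(y, x)=-147.7324° <0 so +360° → 212.2676° ≈ 212.3°
Leg 5: φ1=-0.9391687, φ2=-0.8282355, Δφ=0.1109331, Δλ=-0.5025728 rad; a=sin²(Δφ/2)+cosφ1·cosφ2·sin²(Δλ/2)=0.0277580724; c=2·atan2(√a, √(1-a))=0.334776228; dist=6371·c=2132.859 ≈ 2132.9 km; running total=60135.8 km
Leg 5 bearing: y=sinΔλ·cosφ2=-0.32570204, x=cosφ1·sinφ2-sinφ1·cosφ2·cosΔλ=0.04322535; θ=atan2(y, x)=-82.4402° <0 so +360° → 277.5598° ≈ 277.6°
Leg 6: φ1=-0.8282355, φ2=-0.6603069, Δφ=0.1679286, Δλ=-2.6610721 rad; a=sin²(Δφ/2)+cosφ1·cosφ2·sin²(Δλ/2)=0.5108413402; c=2·atan2(√a, √(1-a))=1.592480707; dist=6371·c=10145.695 ≈ 10145.7 km; running total=70281.5 km
Leg 6 bearing: y=sinΔλ·cosφ2=-0.36507968, x=cosφ1·sinφ2-sinφ1·cosφ2·cosΔλ=-0.93072375; θ=atan2(y, x)=-158.5822° <0 so +360° → 201.4178° ≈ 201.4°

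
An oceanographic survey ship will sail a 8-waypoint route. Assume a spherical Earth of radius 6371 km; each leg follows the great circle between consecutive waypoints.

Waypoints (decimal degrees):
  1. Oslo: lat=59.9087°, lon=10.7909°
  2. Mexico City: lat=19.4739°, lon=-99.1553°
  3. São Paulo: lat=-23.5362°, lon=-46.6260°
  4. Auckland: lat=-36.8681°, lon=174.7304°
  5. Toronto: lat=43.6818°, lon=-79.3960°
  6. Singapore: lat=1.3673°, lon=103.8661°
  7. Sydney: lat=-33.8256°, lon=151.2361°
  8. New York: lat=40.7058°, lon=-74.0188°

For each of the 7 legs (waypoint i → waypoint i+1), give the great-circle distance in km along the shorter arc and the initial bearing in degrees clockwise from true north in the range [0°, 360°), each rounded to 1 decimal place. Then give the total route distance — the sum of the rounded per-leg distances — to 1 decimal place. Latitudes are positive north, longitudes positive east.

Leg 1: dist=9195.0 km, bearing=296.7°
Leg 2: dist=7436.3 km, bearing=127.7°
Leg 3: dist=12022.1 km, bearing=213.8°
Leg 4: dist=13891.9 km, bearing=58.0°
Leg 5: dist=14995.3 km, bearing=355.4°
Leg 6: dist=6303.5 km, bearing=133.0°
Leg 7: dist=15983.4 km, bearing=65.6°
Total: 79827.5 km

Leg 1: φ1=1.0456041, φ2=0.3398837, Δφ=-0.7057204, Δλ=-1.9189232 rad; a=sin²(Δφ/2)+cosφ1·cosφ2·sin²(Δλ/2)=0.4364037318; c=2·atan2(√a, √(1-a))=1.443258317; dist=6371·c=9194.999 ≈ 9195.0 km; running total=9195.0 km
Leg 1 bearing: y=sinΔλ·cosφ2=-0.88623844, x=cosφ1·sinφ2-sinφ1·cosφ2·cosΔλ=0.44542506; θ=atan2(y, x)=-63.3158° <0 so +360° → 296.6842° ≈ 296.7°
Leg 2: φ1=0.3398837, φ2=-0.4107842, Δφ=-0.7506679, Δλ=0.9168092 rad; a=sin²(Δφ/2)+cosφ1·cosφ2·sin²(Δλ/2)=0.3036442295; c=2·atan2(√a, √(1-a))=1.167218172; dist=6371·c=7436.347 ≈ 7436.3 km; running total=16631.3 km
Leg 2 bearing: y=sinΔλ·cosφ2=0.72763797, x=cosφ1·sinφ2-sinφ1·cosφ2·cosΔλ=-0.56242389; θ=atan2(y, x)=127.7020° ≈ 127.7°
Leg 3: φ1=-0.4107842, φ2=-0.6434697, Δφ=-0.2326856, Δλ=3.8633980 rad; a=sin²(Δφ/2)+cosφ1·cosφ2·sin²(Δλ/2)=0.6554805572; c=2·atan2(√a, √(1-a))=1.887000442; dist=6371·c=12022.080 ≈ 12022.1 km; running total=28653.4 km
Leg 3 bearing: y=sinΔλ·cosφ2=-0.52860513, x=cosφ1·sinφ2-sinφ1·cosφ2·cosΔλ=-0.78986062; θ=atan2(y, x)=-146.2080° <0 so +360° → 213.7920° ≈ 213.8°
Leg 4: φ1=-0.6434697, φ2=0.7623912, Δφ=1.4058610, Δλ=-4.4353424 rad; a=sin²(Δφ/2)+cosφ1·cosφ2·sin²(Δλ/2)=0.7863102655; c=2·atan2(√a, √(1-a))=2.180495096; dist=6371·c=13891.934 ≈ 13891.9 km; running total=42545.3 km
Leg 4 bearing: y=sinΔλ·cosφ2=0.69560961, x=cosφ1·sinφ2-sinφ1·cosφ2·cosΔλ=0.43385827; θ=atan2(y, x)=58.0478° ≈ 58.0°
Leg 5: φ1=0.7623912, φ2=0.0238639, Δφ=-0.7385273, Δλ=3.1985270 rad; a=sin²(Δφ/2)+cosφ1·cosφ2·sin²(Δλ/2)=0.8526645493; c=2·atan2(√a, √(1-a))=2.353683617; dist=6371·c=14995.318 ≈ 14995.3 km; running total=57540.6 km
Leg 5 bearing: y=sinΔλ·cosφ2=-0.05688743, x=cosφ1·sinφ2-sinφ1·cosφ2·cosΔλ=0.70659372; θ=atan2(y, x)=-4.6029° <0 so +360° → 355.3971° ≈ 355.4°
Leg 6: φ1=0.0238639, φ2=-0.5903681, Δφ=-0.6142320, Δλ=0.8267625 rad; a=sin²(Δφ/2)+cosφ1·cosφ2·sin²(Δλ/2)=0.2254089718; c=2·atan2(√a, √(1-a))=0.989411154; dist=6371·c=6303.538 ≈ 6303.5 km; running total=63844.1 km
Leg 6 bearing: y=sinΔλ·cosφ2=0.61120772, x=cosφ1·sinφ2-sinφ1·cosφ2·cosΔλ=-0.56993350; θ=atan2(y, x)=132.9987° ≈ 133.0°
Leg 7: φ1=-0.5903681, φ2=0.7104502, Δφ=1.3008183, Δλ=-3.9314397 rad; a=sin²(Δφ/2)+cosφ1·cosφ2·sin²(Δλ/2)=0.9031812423; c=2·atan2(√a, √(1-a))=2.508771935; dist=6371·c=15983.386 ≈ 15983.4 km; running total=79827.5 km
Leg 7 bearing: y=sinΔλ·cosφ2=0.53841468, x=cosφ1·sinφ2-sinφ1·cosφ2·cosΔλ=0.24472266; θ=atan2(y, x)=65.5570° ≈ 65.6°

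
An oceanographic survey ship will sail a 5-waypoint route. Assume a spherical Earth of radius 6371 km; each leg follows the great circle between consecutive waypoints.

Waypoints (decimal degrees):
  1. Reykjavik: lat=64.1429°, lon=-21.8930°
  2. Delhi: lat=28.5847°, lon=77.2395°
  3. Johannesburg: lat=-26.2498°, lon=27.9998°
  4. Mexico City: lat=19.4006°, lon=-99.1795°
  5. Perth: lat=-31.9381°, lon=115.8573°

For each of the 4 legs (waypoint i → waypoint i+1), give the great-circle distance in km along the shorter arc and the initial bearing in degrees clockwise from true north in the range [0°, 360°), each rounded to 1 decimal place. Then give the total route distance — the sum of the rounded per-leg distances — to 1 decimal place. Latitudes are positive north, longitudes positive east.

Leg 1: dist=7594.4 km, bearing=68.9°
Leg 2: dist=8049.1 km, bearing=225.5°
Leg 3: dist=14584.0 km, bearing=273.5°
Leg 4: dist=16258.0 km, bearing=241.2°
Total: 46485.5 km

Leg 1: φ1=1.1195048, φ2=0.4988971, Δφ=-0.6206077, Δλ=1.7301885 rad; a=sin²(Δφ/2)+cosφ1·cosφ2·sin²(Δλ/2)=0.3151138340; c=2·atan2(√a, √(1-a))=1.192032354; dist=6371·c=7594.438 ≈ 7594.4 km; running total=7594.4 km
Leg 1 bearing: y=sinΔλ·cosφ2=0.86697978, x=cosφ1·sinφ2-sinφ1·cosφ2·cosΔλ=0.33408753; θ=atan2(y, x)=68.9260° ≈ 68.9°
Leg 2: φ1=0.4988971, φ2=-0.4581454, Δφ=-0.9570426, Δλ=-0.8593949 rad; a=sin²(Δφ/2)+cosφ1·cosφ2·sin²(Δλ/2)=0.3487116798; c=2·atan2(√a, √(1-a))=1.263401468; dist=6371·c=8049.131 ≈ 8049.1 km; running total=15643.5 km
Leg 2 bearing: y=sinΔλ·cosφ2=-0.67933530, x=cosφ1·sinφ2-sinφ1·cosφ2·cosΔλ=-0.66854389; θ=atan2(y, x)=-134.5413° <0 so +360° → 225.4587° ≈ 225.5°
Leg 3: φ1=-0.4581454, φ2=0.3386043, Δφ=0.7967498, Δλ=-2.2196975 rad; a=sin²(Δφ/2)+cosφ1·cosφ2·sin²(Δλ/2)=0.8290654997; c=2·atan2(√a, √(1-a))=2.289129995; dist=6371·c=14584.047 ≈ 14584.0 km; running total=30227.5 km
Leg 3 bearing: y=sinΔλ·cosφ2=-0.75150828, x=cosφ1·sinφ2-sinφ1·cosφ2·cosΔλ=0.04581375; θ=atan2(y, x)=-86.5114° <0 so +360° → 273.4886° ≈ 273.5°
Leg 4: φ1=0.3386043, φ2=-0.5574250, Δφ=-0.8960293, Δλ=3.7531002 rad; a=sin²(Δφ/2)+cosφ1·cosφ2·sin²(Δλ/2)=0.9155510678; c=2·atan2(√a, √(1-a))=2.551882918; dist=6371·c=16258.046 ≈ 16258.0 km; running total=46485.5 km
Leg 4 bearing: y=sinΔλ·cosφ2=-0.48719488, x=cosφ1·sinφ2-sinφ1·cosφ2·cosΔλ=-0.26816113; θ=atan2(y, x)=-118.8292° <0 so +360° → 241.1708° ≈ 241.2°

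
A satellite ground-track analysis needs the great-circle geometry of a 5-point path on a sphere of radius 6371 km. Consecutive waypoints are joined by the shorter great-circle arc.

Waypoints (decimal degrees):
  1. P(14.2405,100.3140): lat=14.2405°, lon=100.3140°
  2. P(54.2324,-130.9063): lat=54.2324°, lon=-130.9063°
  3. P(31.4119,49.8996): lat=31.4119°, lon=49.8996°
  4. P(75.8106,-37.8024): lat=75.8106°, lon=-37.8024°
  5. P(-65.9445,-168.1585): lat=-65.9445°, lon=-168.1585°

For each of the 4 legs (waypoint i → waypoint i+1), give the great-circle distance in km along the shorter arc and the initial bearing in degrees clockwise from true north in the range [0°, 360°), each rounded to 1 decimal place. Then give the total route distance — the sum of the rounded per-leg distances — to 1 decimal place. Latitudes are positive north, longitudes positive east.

Leg 1: dist=11000.6 km, bearing=27.5°
Leg 2: dist=10491.6 km, bearing=359.3°
Leg 3: dist=6570.6 km, bearing=343.4°
Leg 4: dist=17991.8 km, bearing=275.9°
Total: 46054.6 km

Leg 1: φ1=0.2485436, φ2=0.9465339, Δφ=0.6979903, Δλ=-4.0355555 rad; a=sin²(Δφ/2)+cosφ1·cosφ2·sin²(Δλ/2)=0.5776207838; c=2·atan2(√a, √(1-a))=1.726668308; dist=6371·c=11000.604 ≈ 11000.6 km; running total=11000.6 km
Leg 1 bearing: y=sinΔλ·cosφ2=0.45565195, x=cosφ1·sinφ2-sinφ1·cosφ2·cosΔλ=0.87651661; θ=atan2(y, x)=27.4674° ≈ 27.5°
Leg 2: φ1=0.9465339, φ2=0.5482411, Δφ=-0.3982929, Δλ=3.1556583 rad; a=sin²(Δφ/2)+cosφ1·cosφ2·sin²(Δλ/2)=0.5379493794; c=2·atan2(√a, √(1-a))=1.646768146; dist=6371·c=10491.560 ≈ 10491.6 km; running total=21492.2 km
Leg 2 bearing: y=sinΔλ·cosφ2=-0.01200379, x=cosφ1·sinφ2-sinφ1·cosφ2·cosΔλ=0.99704327; θ=atan2(y, x)=-0.6898° <0 so +360° → 359.3102° ≈ 359.3°
Leg 3: φ1=0.5482411, φ2=1.3231446, Δφ=0.7749035, Δλ=-1.5306887 rad; a=sin²(Δφ/2)+cosφ1·cosφ2·sin²(Δλ/2)=0.2431628791; c=2·atan2(√a, √(1-a))=1.031334593; dist=6371·c=6570.633 ≈ 6570.6 km; running total=28062.8 km
Leg 3 bearing: y=sinΔλ·cosφ2=-0.24493090, x=cosφ1·sinφ2-sinφ1·cosφ2·cosΔλ=0.82228196; θ=atan2(y, x)=-16.5871° <0 so +360° → 343.4129° ≈ 343.4°
Leg 4: φ1=1.3231446, φ2=-1.1509486, Δφ=-2.4740932, Δλ=-2.2751431 rad; a=sin²(Δφ/2)+cosφ1·cosφ2·sin²(Δλ/2)=0.9749964507; c=2·atan2(√a, √(1-a))=2.824009491; dist=6371·c=17991.764 ≈ 17991.8 km; running total=46054.6 km
Leg 4 bearing: y=sinΔλ·cosφ2=-0.31062161, x=cosφ1·sinφ2-sinφ1·cosφ2·cosΔλ=0.03205777; θ=atan2(y, x)=-84.1076° <0 so +360° → 275.8924° ≈ 275.9°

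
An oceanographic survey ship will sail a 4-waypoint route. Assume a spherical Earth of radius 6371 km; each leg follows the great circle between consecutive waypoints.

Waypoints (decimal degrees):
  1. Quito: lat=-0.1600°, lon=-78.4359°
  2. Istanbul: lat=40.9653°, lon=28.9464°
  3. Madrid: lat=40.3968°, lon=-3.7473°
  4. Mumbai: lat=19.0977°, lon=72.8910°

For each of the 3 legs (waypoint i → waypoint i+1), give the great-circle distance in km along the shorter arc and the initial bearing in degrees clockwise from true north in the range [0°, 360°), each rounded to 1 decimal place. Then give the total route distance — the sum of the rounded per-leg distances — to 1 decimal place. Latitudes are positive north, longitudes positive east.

Leg 1: dist=11469.2 km, bearing=47.7°
Leg 2: dist=2741.4 km, bearing=279.5°
Leg 3: dist=7535.5 km, bearing=83.3°
Total: 21746.1 km

Leg 1: φ1=-0.0027925, φ2=0.7149794, Δφ=0.7177719, Δλ=1.8741747 rad; a=sin²(Δφ/2)+cosφ1·cosφ2·sin²(Δλ/2)=0.6137075121; c=2·atan2(√a, √(1-a))=1.800218653; dist=6371·c=11469.193 ≈ 11469.2 km; running total=11469.2 km
Leg 1 bearing: y=sinΔλ·cosφ2=0.72062306, x=cosφ1·sinφ2-sinφ1·cosφ2·cosΔλ=0.65496933; θ=atan2(y, x)=47.7325° ≈ 47.7°
Leg 2: φ1=0.7149794, φ2=0.7050572, Δφ=-0.0099222, Δλ=-0.5706127 rad; a=sin²(Δφ/2)+cosφ1·cosφ2·sin²(Δλ/2)=0.0455787359; c=2·atan2(√a, √(1-a))=0.430295491; dist=6371·c=2741.413 ≈ 2741.4 km; running total=14210.6 km
Leg 2 bearing: y=sinΔλ·cosφ2=-0.41136278, x=cosφ1·sinφ2-sinφ1·cosφ2·cosΔλ=0.06918033; θ=atan2(y, x)=-80.4537° <0 so +360° → 279.5463° ≈ 279.5°
Leg 3: φ1=0.7050572, φ2=0.3333177, Δφ=-0.3717394, Δλ=1.3375907 rad; a=sin²(Δφ/2)+cosφ1·cosφ2·sin²(Δλ/2)=0.3108253043; c=2·atan2(√a, √(1-a))=1.182783845; dist=6371·c=7535.516 ≈ 7535.5 km; running total=21746.1 km
Leg 3 bearing: y=sinΔλ·cosφ2=0.91938247, x=cosφ1·sinφ2-sinφ1·cosφ2·cosΔλ=0.10764579; θ=atan2(y, x)=83.3219° ≈ 83.3°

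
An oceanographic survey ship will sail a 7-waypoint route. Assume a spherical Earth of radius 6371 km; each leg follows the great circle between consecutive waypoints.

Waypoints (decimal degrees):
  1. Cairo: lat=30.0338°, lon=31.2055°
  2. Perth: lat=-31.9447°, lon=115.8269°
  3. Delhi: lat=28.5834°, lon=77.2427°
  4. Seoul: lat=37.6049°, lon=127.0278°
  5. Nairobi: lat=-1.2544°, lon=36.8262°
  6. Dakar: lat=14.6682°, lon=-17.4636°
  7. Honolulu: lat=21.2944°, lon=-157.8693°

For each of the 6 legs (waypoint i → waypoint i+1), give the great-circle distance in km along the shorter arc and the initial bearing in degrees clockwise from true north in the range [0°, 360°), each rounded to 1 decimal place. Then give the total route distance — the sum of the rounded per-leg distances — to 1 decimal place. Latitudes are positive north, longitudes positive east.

Leg 1: dist=11264.1 km, bearing=120.5°
Leg 2: dist=7869.5 km, bearing=324.5°
Leg 3: dist=4689.4 km, bearing=64.3°
Leg 4: dist=10110.4 km, bearing=269.1°
Leg 5: dist=6228.5 km, bearing=288.7°
Leg 6: dist=14128.1 km, bearing=311.9°
Total: 54290.0 km

Leg 1: φ1=0.5241887, φ2=-0.5575402, Δφ=-1.0817289, Δλ=1.4769220 rad; a=sin²(Δφ/2)+cosφ1·cosφ2·sin²(Δλ/2)=0.5979797610; c=2·atan2(√a, √(1-a))=1.768032175; dist=6371·c=11264.133 ≈ 11264.1 km; running total=11264.1 km
Leg 1 bearing: y=sinΔλ·cosφ2=0.84482299, x=cosφ1·sinφ2-sinφ1·cosφ2·cosΔλ=-0.49786944; θ=atan2(y, x)=120.5116° ≈ 120.5°
Leg 2: φ1=-0.5575402, φ2=0.4988744, Δφ=1.0564146, Δλ=-0.6734213 rad; a=sin²(Δφ/2)+cosφ1·cosφ2·sin²(Δλ/2)=0.3353363062; c=2·atan2(√a, √(1-a))=1.235205191; dist=6371·c=7869.492 ≈ 7869.5 km; running total=19133.6 km
Leg 2 bearing: y=sinΔλ·cosφ2=-0.54765290, x=cosφ1·sinφ2-sinφ1·cosφ2·cosΔλ=0.76916824; θ=atan2(y, x)=-35.4511° <0 so +360° → 324.5489° ≈ 324.5°
Leg 3: φ1=0.4988744, φ2=0.6563293, Δφ=0.1574549, Δλ=0.8689139 rad; a=sin²(Δφ/2)+cosφ1·cosφ2·sin²(Δλ/2)=0.1294402800; c=2·atan2(√a, √(1-a))=0.736060111; dist=6371·c=4689.439 ≈ 4689.4 km; running total=23823.0 km
Leg 3 bearing: y=sinΔλ·cosφ2=0.60497483, x=cosφ1·sinφ2-sinφ1·cosφ2·cosΔλ=0.29111413; θ=atan2(y, x)=64.3031° ≈ 64.3°
Leg 4: φ1=0.6563293, φ2=-0.0218934, Δφ=-0.6782227, Δλ=-1.5743149 rad; a=sin²(Δφ/2)+cosφ1·cosφ2·sin²(Δλ/2)=0.5080727273; c=2·atan2(√a, √(1-a))=1.586942483; dist=6371·c=10110.411 ≈ 10110.4 km; running total=33933.4 km
Leg 4 bearing: y=sinΔλ·cosφ2=-0.99975416, x=cosφ1·sinφ2-sinφ1·cosφ2·cosΔλ=-0.01519683; θ=atan2(y, x)=-90.8709° <0 so +360° → 269.1291° ≈ 269.1°
Leg 5: φ1=-0.0218934, φ2=0.2560084, Δφ=0.2779018, Δλ=-0.9475358 rad; a=sin²(Δφ/2)+cosφ1·cosφ2·sin²(Δλ/2)=0.2205081037; c=2·atan2(√a, √(1-a))=0.977636593; dist=6371·c=6228.523 ≈ 6228.5 km; running total=40161.9 km
Leg 5 bearing: y=sinΔλ·cosφ2=-0.78551595, x=cosφ1·sinφ2-sinφ1·cosφ2·cosΔλ=0.26552177; θ=atan2(y, x)=-71.3236° <0 so +360° → 288.6764° ≈ 288.7°
Leg 6: φ1=0.2560084, φ2=0.3716574, Δφ=0.1156490, Δλ=-2.4505418 rad; a=sin²(Δφ/2)+cosφ1·cosφ2·sin²(Δλ/2)=0.8013037013; c=2·atan2(√a, √(1-a))=2.217560688; dist=6371·c=14128.079 ≈ 14128.1 km; running total=54290.0 km
Leg 6 bearing: y=sinΔλ·cosφ2=-0.59383354, x=cosφ1·sinφ2-sinφ1·cosφ2·cosΔλ=0.53312854; θ=atan2(y, x)=-48.0833° <0 so +360° → 311.9167° ≈ 311.9°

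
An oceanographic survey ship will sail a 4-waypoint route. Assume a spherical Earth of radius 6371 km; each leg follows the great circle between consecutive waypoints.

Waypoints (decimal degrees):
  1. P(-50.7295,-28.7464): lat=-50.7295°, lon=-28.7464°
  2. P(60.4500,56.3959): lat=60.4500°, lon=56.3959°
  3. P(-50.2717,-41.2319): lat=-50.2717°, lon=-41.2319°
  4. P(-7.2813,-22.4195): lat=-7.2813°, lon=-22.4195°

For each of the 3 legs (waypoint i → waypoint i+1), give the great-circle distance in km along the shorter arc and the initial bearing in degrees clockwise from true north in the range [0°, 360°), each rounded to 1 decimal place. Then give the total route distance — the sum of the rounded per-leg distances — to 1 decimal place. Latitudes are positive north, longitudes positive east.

Leg 1: dist=14490.7 km, bearing=40.1°
Leg 2: dist=15045.5 km, bearing=244.3°
Leg 3: dist=5088.9 km, bearing=26.5°
Total: 34625.1 km

Leg 1: φ1=-0.8853968, φ2=1.0550515, Δφ=1.9404483, Δλ=1.4860135 rad; a=sin²(Δφ/2)+cosφ1·cosφ2·sin²(Δλ/2)=0.8235157808; c=2·atan2(√a, √(1-a))=2.274481079; dist=6371·c=14490.719 ≈ 14490.7 km; running total=14490.7 km
Leg 1 bearing: y=sinΔλ·cosφ2=0.49141143, x=cosφ1·sinφ2-sinφ1·cosφ2·cosΔλ=0.58297939; θ=atan2(y, x)=40.1286° ≈ 40.1°
Leg 2: φ1=1.0550515, φ2=-0.8774067, Δφ=-1.9324582, Δλ=-1.7039266 rad; a=sin²(Δφ/2)+cosφ1·cosφ2·sin²(Δλ/2)=0.8554434401; c=2·atan2(√a, √(1-a))=2.361554749; dist=6371·c=15045.465 ≈ 15045.5 km; running total=29536.2 km
Leg 2 bearing: y=sinΔλ·cosφ2=-0.63349211, x=cosφ1·sinφ2-sinφ1·cosφ2·cosΔλ=-0.30549565; θ=atan2(y, x)=-115.7453° <0 so +360° → 244.2547° ≈ 244.3°
Leg 3: φ1=-0.8774067, φ2=-0.1270827, Δφ=0.7503240, Δλ=0.3283383 rad; a=sin²(Δφ/2)+cosφ1·cosφ2·sin²(Δλ/2)=0.1512001489; c=2·atan2(√a, √(1-a))=0.798754407; dist=6371·c=5088.864 ≈ 5088.9 km; running total=34625.1 km
Leg 3 bearing: y=sinΔλ·cosφ2=0.31987011, x=cosφ1·sinφ2-sinφ1·cosφ2·cosΔλ=0.64112227; θ=atan2(y, x)=26.5156° ≈ 26.5°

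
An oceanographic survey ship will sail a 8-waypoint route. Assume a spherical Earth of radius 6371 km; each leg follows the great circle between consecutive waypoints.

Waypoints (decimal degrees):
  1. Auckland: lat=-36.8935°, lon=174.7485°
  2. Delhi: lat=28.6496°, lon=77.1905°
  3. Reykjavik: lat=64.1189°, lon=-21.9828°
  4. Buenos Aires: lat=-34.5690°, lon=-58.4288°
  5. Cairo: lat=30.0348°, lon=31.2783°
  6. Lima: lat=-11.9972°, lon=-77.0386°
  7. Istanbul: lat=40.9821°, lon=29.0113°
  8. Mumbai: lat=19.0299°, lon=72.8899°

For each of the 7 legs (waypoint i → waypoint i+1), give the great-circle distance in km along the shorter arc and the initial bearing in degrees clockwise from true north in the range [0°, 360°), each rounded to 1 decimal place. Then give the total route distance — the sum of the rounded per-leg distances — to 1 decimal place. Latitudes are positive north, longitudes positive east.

Leg 1: φ1=-0.6439130, φ2=0.5000298, Δφ=1.1439429, Δλ=-1.7027083 rad; a=sin²(Δφ/2)+cosφ1·cosφ2·sin²(Δλ/2)=0.6900707764; c=2·atan2(√a, √(1-a))=1.960745660; dist=6371·c=12491.911 ≈ 12491.9 km; running total=12491.9 km
Leg 1 bearing: y=sinΔλ·cosφ2=-0.86994413, x=cosφ1·sinφ2-sinφ1·cosφ2·cosΔλ=0.31414902; θ=atan2(y, x)=-70.1446° <0 so +360° → 289.8554° ≈ 289.9°
Leg 2: φ1=0.5000298, φ2=1.1190859, Δφ=0.6190561, Δλ=-1.7309006 rad; a=sin²(Δφ/2)+cosφ1·cosφ2·sin²(Δλ/2)=0.3148523729; c=2·atan2(√a, √(1-a))=1.191469477; dist=6371·c=7590.852 ≈ 7590.9 km; running total=20082.8 km
Leg 2 bearing: y=sinΔλ·cosφ2=-0.43092242, x=cosφ1·sinφ2-sinφ1·cosφ2·cosΔλ=0.82291390; θ=atan2(y, x)=-27.6390° <0 so +360° → 332.3610° ≈ 332.4°
Leg 3: φ1=1.1190859, φ2=-0.6033429, Δφ=-1.7224288, Δλ=-0.6361027 rad; a=sin²(Δφ/2)+cosφ1·cosφ2·sin²(Δλ/2)=0.6106759161; c=2·atan2(√a, √(1-a))=1.793996798; dist=6371·c=11429.554 ≈ 11429.6 km; running total=31512.4 km
Leg 3 bearing: y=sinΔλ·cosφ2=-0.48917887, x=cosφ1·sinφ2-sinφ1·cosφ2·cosΔλ=-0.84362752; θ=atan2(y, x)=-149.8926° <0 so +360° → 210.1074° ≈ 210.1°
Leg 4: φ1=-0.6033429, φ2=0.5242062, Δφ=1.1275490, Δλ=1.5656843 rad; a=sin²(Δφ/2)+cosφ1·cosφ2·sin²(Δλ/2)=0.6401766561; c=2·atan2(√a, √(1-a))=1.854958489; dist=6371·c=11817.941 ≈ 11817.9 km; running total=43330.3 km
Leg 4 bearing: y=sinΔλ·cosφ2=0.86571024, x=cosφ1·sinφ2-sinφ1·cosφ2·cosΔλ=0.41466588; θ=atan2(y, x)=64.4061° ≈ 64.4°
Leg 5: φ1=0.5242062, φ2=-0.2093906, Δφ=-0.7335968, Δλ=-1.8904865 rad; a=sin²(Δφ/2)+cosφ1·cosφ2·sin²(Δλ/2)=0.6850855278; c=2·atan2(√a, √(1-a))=1.949989477; dist=6371·c=12423.383 ≈ 12423.4 km; running total=55753.7 km
Leg 5 bearing: y=sinΔλ·cosφ2=-0.92859727, x=cosφ1·sinφ2-sinφ1·cosφ2·cosΔλ=-0.02608655; θ=atan2(y, x)=-91.6092° <0 so +360° → 268.3908° ≈ 268.4°
Leg 6: φ1=-0.2093906, φ2=0.7152726, Δφ=0.9246632, Δλ=1.8509199 rad; a=sin²(Δφ/2)+cosφ1·cosφ2·sin²(Δλ/2)=0.6702388651; c=2·atan2(√a, √(1-a))=1.918221265; dist=6371·c=12220.988 ≈ 12221.0 km; running total=67974.7 km
Leg 6 bearing: y=sinΔλ·cosφ2=0.72548890, x=cosφ1·sinφ2-sinφ1·cosφ2·cosΔλ=0.59811435; θ=atan2(y, x)=50.4968° ≈ 50.5°
Leg 7: φ1=0.7152726, φ2=0.3321344, Δφ=-0.3831382, Δλ=0.7658260 rad; a=sin²(Δφ/2)+cosφ1·cosφ2·sin²(Δλ/2)=0.1358749513; c=2·atan2(√a, √(1-a))=0.755031294; dist=6371·c=4810.304 ≈ 4810.3 km; running total=72785.0 km
Leg 7 bearing: y=sinΔλ·cosφ2=0.65525195, x=cosφ1·sinφ2-sinφ1·cosφ2·cosΔλ=-0.20074033; θ=atan2(y, x)=107.0328° ≈ 107.0°

Leg 1: dist=12491.9 km, bearing=289.9°
Leg 2: dist=7590.9 km, bearing=332.4°
Leg 3: dist=11429.6 km, bearing=210.1°
Leg 4: dist=11817.9 km, bearing=64.4°
Leg 5: dist=12423.4 km, bearing=268.4°
Leg 6: dist=12221.0 km, bearing=50.5°
Leg 7: dist=4810.3 km, bearing=107.0°
Total: 72785.0 km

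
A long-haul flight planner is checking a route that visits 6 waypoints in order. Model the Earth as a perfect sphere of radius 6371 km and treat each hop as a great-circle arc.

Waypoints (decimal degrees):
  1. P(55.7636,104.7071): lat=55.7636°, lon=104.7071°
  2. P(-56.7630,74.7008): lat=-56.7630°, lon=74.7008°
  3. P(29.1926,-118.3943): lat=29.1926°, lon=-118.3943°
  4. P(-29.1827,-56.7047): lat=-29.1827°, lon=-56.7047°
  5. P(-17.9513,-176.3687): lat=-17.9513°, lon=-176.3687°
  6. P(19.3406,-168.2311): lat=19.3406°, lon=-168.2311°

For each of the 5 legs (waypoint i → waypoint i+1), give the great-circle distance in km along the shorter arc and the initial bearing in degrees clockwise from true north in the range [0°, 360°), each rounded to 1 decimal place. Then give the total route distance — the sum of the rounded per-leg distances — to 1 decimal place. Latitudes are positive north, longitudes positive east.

Leg 1: φ1=0.9732584, φ2=-0.9907012, Δφ=-1.9639597, Δλ=-0.5237087 rad; a=sin²(Δφ/2)+cosφ1·cosφ2·sin²(Δλ/2)=0.7122213568; c=2·atan2(√a, √(1-a))=2.009142647; dist=6371·c=12800.248 ≈ 12800.2 km; running total=12800.2 km
Leg 1 bearing: y=sinΔλ·cosφ2=-0.27410393, x=cosφ1·sinφ2-sinφ1·cosφ2·cosΔλ=-0.86296896; θ=atan2(y, x)=-162.3786° <0 so +360° → 197.6214° ≈ 197.6°
Leg 2: φ1=-0.9907012, φ2=0.5095070, Δφ=1.5002082, Δλ=-3.3701453 rad; a=sin²(Δφ/2)+cosφ1·cosφ2·sin²(Δλ/2)=0.9369999708; c=2·atan2(√a, √(1-a))=2.634170272; dist=6371·c=16782.299 ≈ 16782.3 km; running total=29582.5 km
Leg 2 bearing: y=sinΔλ·cosφ2=0.19779049, x=cosφ1·sinφ2-sinφ1·cosφ2·cosΔλ=-0.44385023; θ=atan2(y, x)=155.9811° ≈ 156.0°
Leg 3: φ1=0.5095070, φ2=-0.5093342, Δφ=-1.0188412, Δλ=1.0766866 rad; a=sin²(Δφ/2)+cosφ1·cosφ2·sin²(Δλ/2)=0.4381813875; c=2·atan2(√a, √(1-a))=1.446841925; dist=6371·c=9217.830 ≈ 9217.8 km; running total=38800.3 km
Leg 3 bearing: y=sinΔλ·cosφ2=0.76864264, x=cosφ1·sinφ2-sinφ1·cosφ2·cosΔλ=-0.62761639; θ=atan2(y, x)=129.2325° ≈ 129.2°
Leg 4: φ1=-0.5093342, φ2=-0.3133093, Δφ=0.1960249, Δλ=-2.0885308 rad; a=sin²(Δφ/2)+cosφ1·cosφ2·sin²(Δλ/2)=0.6303885647; c=2·atan2(√a, √(1-a))=1.834623425; dist=6371·c=11688.386 ≈ 11688.4 km; running total=50488.7 km
Leg 4 bearing: y=sinΔλ·cosφ2=-0.82664150, x=cosφ1·sinφ2-sinφ1·cosφ2·cosΔλ=-0.49865731; θ=atan2(y, x)=-121.0998° <0 so +360° → 238.9002° ≈ 238.9°
Leg 5: φ1=-0.3133093, φ2=0.3375571, Δφ=0.6508664, Δλ=0.1420279 rad; a=sin²(Δφ/2)+cosφ1·cosφ2·sin²(Δλ/2)=0.1067395695; c=2·atan2(√a, √(1-a))=0.665641368; dist=6371·c=4240.801 ≈ 4240.8 km; running total=54729.5 km
Leg 5 bearing: y=sinΔλ·cosφ2=0.13356269, x=cosφ1·sinφ2-sinφ1·cosφ2·cosΔλ=0.60294771; θ=atan2(y, x)=12.4903° ≈ 12.5°

Leg 1: dist=12800.2 km, bearing=197.6°
Leg 2: dist=16782.3 km, bearing=156.0°
Leg 3: dist=9217.8 km, bearing=129.2°
Leg 4: dist=11688.4 km, bearing=238.9°
Leg 5: dist=4240.8 km, bearing=12.5°
Total: 54729.5 km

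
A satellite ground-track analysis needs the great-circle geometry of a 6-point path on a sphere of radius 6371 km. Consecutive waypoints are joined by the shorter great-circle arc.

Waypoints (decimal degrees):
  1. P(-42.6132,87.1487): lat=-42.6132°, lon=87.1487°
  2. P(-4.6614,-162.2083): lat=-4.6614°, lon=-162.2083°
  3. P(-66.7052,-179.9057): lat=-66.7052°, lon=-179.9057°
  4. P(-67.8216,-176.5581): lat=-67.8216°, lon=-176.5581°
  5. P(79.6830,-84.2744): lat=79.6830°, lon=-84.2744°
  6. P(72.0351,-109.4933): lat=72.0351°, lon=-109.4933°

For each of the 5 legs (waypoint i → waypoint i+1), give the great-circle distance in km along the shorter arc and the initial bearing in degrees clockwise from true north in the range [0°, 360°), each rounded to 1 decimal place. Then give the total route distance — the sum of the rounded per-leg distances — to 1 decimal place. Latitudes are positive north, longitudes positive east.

Leg 1: dist=11313.6 km, bearing=107.7°
Leg 2: dist=7032.8 km, bearing=187.7°
Leg 3: dist=190.0 km, bearing=132.3°
Leg 4: dist=17349.4 km, bearing=26.1°
Leg 5: dist=1073.4 km, bearing=231.6°
Total: 36959.2 km

Leg 1: φ1=-0.7437406, φ2=-0.0813568, Δφ=0.6623839, Δλ=-4.3521007 rad; a=sin²(Δφ/2)+cosφ1·cosφ2·sin²(Δλ/2)=0.6017859985; c=2·atan2(√a, √(1-a))=1.775801267; dist=6371·c=11313.630 ≈ 11313.6 km; running total=11313.6 km
Leg 1 bearing: y=sinΔλ·cosφ2=0.93269995, x=cosφ1·sinφ2-sinφ1·cosφ2·cosΔλ=-0.29770665; θ=atan2(y, x)=107.7025° ≈ 107.7°
Leg 2: φ1=-0.0813568, φ2=-1.1642254, Δφ=-1.0828686, Δλ=-0.3088779 rad; a=sin²(Δφ/2)+cosφ1·cosφ2·sin²(Δλ/2)=0.2749283905; c=2·atan2(√a, √(1-a))=1.103870607; dist=6371·c=7032.760 ≈ 7032.8 km; running total=18346.4 km
Leg 2 bearing: y=sinΔλ·cosφ2=-0.12021647, x=cosφ1·sinφ2-sinφ1·cosφ2·cosΔλ=-0.88482715; θ=atan2(y, x)=-172.2629° <0 so +360° → 187.7371° ≈ 187.7°
Leg 3: φ1=-1.1642254, φ2=-1.1837102, Δφ=-0.0194849, Δλ=0.0584266 rad; a=sin²(Δφ/2)+cosφ1·cosφ2·sin²(Δλ/2)=0.0002222771; c=2·atan2(√a, √(1-a))=0.029819023; dist=6371·c=189.977 ≈ 190.0 km; running total=18536.4 km
Leg 3 bearing: y=sinΔλ·cosφ2=0.02204303, x=cosφ1·sinφ2-sinφ1·cosφ2·cosΔλ=-0.02007525; θ=atan2(y, x)=132.3251° ≈ 132.3°
Leg 4: φ1=-1.1837102, φ2=1.3907307, Δφ=2.5744409, Δλ=1.6106544 rad; a=sin²(Δφ/2)+cosφ1·cosφ2·sin²(Δλ/2)=0.9568675427; c=2·atan2(√a, √(1-a))=2.723180095; dist=6371·c=17349.380 ≈ 17349.4 km; running total=35885.8 km
Leg 4 bearing: y=sinΔλ·cosφ2=0.17895189, x=cosφ1·sinφ2-sinφ1·cosφ2·cosΔλ=0.36477995; θ=atan2(y, x)=26.1314° ≈ 26.1°
Leg 5: φ1=1.3907307, φ2=1.2572497, Δφ=-0.1334810, Δλ=-0.4401528 rad; a=sin²(Δφ/2)+cosφ1·cosφ2·sin²(Δλ/2)=0.0070801861; c=2·atan2(√a, √(1-a))=0.168486904; dist=6371·c=1073.430 ≈ 1073.4 km; running total=36959.2 km
Leg 5 bearing: y=sinΔλ·cosφ2=-0.13141699, x=cosφ1·sinφ2-sinφ1·cosφ2·cosΔλ=-0.10416238; θ=atan2(y, x)=-128.4007° <0 so +360° → 231.5993° ≈ 231.6°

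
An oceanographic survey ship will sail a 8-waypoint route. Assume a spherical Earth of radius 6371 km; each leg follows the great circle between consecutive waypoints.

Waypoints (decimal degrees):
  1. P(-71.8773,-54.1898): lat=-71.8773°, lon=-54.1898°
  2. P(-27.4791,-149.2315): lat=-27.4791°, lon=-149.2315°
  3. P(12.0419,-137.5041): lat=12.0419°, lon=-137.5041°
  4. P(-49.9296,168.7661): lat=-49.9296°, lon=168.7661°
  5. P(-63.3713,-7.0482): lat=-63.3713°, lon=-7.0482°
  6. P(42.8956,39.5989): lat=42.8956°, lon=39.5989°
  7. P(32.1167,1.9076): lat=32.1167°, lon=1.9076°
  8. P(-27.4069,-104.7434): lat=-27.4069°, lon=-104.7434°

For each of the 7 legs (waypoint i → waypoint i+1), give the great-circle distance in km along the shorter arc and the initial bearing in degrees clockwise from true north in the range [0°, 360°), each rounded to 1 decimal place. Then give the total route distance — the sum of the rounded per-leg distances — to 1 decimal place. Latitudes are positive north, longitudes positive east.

Leg 1: dist=7286.1 km, bearing=256.2°
Leg 2: dist=4572.9 km, bearing=17.6°
Leg 3: dist=8641.4 km, bearing=212.1°
Leg 4: dist=7411.3 km, bearing=182.0°
Leg 5: dist=12512.0 km, bearing=35.2°
Leg 6: dist=3499.8 km, bearing=262.7°
Leg 7: dist=13054.1 km, bearing=253.3°
Total: 56977.6 km

Leg 1: φ1=-1.2544955, φ2=-0.4796008, Δφ=0.7748948, Δλ=-1.6587906 rad; a=sin²(Δφ/2)+cosφ1·cosφ2·sin²(Δλ/2)=0.2928583177; c=2·atan2(√a, √(1-a))=1.143641048; dist=6371·c=7286.137 ≈ 7286.1 km; running total=7286.1 km
Leg 1 bearing: y=sinΔλ·cosφ2=-0.88374671, x=cosφ1·sinφ2-sinφ1·cosφ2·cosΔλ=-0.21762592; θ=atan2(y, x)=-103.8340° <0 so +360° → 256.1660° ≈ 256.2°
Leg 2: φ1=-0.4796008, φ2=0.2101708, Δφ=0.6897716, Δλ=0.2046817 rad; a=sin²(Δφ/2)+cosφ1·cosφ2·sin²(Δλ/2)=0.1233601594; c=2·atan2(√a, √(1-a))=0.717761798; dist=6371·c=4572.860 ≈ 4572.9 km; running total=11859.0 km
Leg 2 bearing: y=sinΔλ·cosφ2=0.19878298, x=cosφ1·sinφ2-sinφ1·cosφ2·cosΔλ=0.62694103; θ=atan2(y, x)=17.5922° ≈ 17.6°
Leg 3: φ1=0.2101708, φ2=-0.8714359, Δφ=-1.0816067, Δλ=5.3454234 rad; a=sin²(Δφ/2)+cosφ1·cosφ2·sin²(Δλ/2)=0.3936033911; c=2·atan2(√a, √(1-a))=1.356363563; dist=6371·c=8641.392 ≈ 8641.4 km; running total=20500.4 km
Leg 3 bearing: y=sinΔλ·cosφ2=-0.51899704, x=cosφ1·sinφ2-sinφ1·cosφ2·cosΔλ=-0.82786540; θ=atan2(y, x)=-147.9160° <0 so +360° → 212.0840° ≈ 212.1°
Leg 4: φ1=-0.8714359, φ2=-1.1060378, Δφ=-0.2346019, Δλ=-3.0685384 rad; a=sin²(Δφ/2)+cosφ1·cosφ2·sin²(Δλ/2)=0.3018352495; c=2·atan2(√a, √(1-a))=1.163280840; dist=6371·c=7411.262 ≈ 7411.3 km; running total=27911.7 km
Leg 4 bearing: y=sinΔλ·cosφ2=-0.03271430, x=cosφ1·sinφ2-sinφ1·cosφ2·cosΔλ=-0.91752531; θ=atan2(y, x)=-177.9580° <0 so +360° → 182.0420° ≈ 182.0°
Leg 5: φ1=-1.1060378, φ2=0.7486695, Δφ=1.8547073, Δλ=0.8141455 rad; a=sin²(Δφ/2)+cosφ1·cosφ2·sin²(Δλ/2)=0.6915272566; c=2·atan2(√a, √(1-a))=1.963897097; dist=6371·c=12511.988 ≈ 12512.0 km; running total=40423.7 km
Leg 5 bearing: y=sinΔλ·cosφ2=0.53269870, x=cosφ1·sinφ2-sinφ1·cosφ2·cosΔλ=0.75465312; θ=atan2(y, x)=35.2177° ≈ 35.2°
Leg 6: φ1=0.7486695, φ2=0.5605422, Δφ=-0.1881273, Δλ=-0.6578373 rad; a=sin²(Δφ/2)+cosφ1·cosφ2·sin²(Δλ/2)=0.0735643217; c=2·atan2(√a, √(1-a))=0.549336080; dist=6371·c=3499.820 ≈ 3499.8 km; running total=43923.5 km
Leg 6 bearing: y=sinΔλ·cosφ2=-0.51784146, x=cosφ1·sinφ2-sinφ1·cosφ2·cosΔλ=-0.06671336; θ=atan2(y, x)=-97.3410° <0 so +360° → 262.6590° ≈ 262.7°
Leg 7: φ1=0.5605422, φ2=-0.4783406, Δφ=-1.0388828, Δλ=-1.8614111 rad; a=sin²(Δφ/2)+cosφ1·cosφ2·sin²(Δλ/2)=0.7300856624; c=2·atan2(√a, √(1-a))=2.048984486; dist=6371·c=13054.080 ≈ 13054.1 km; running total=56977.6 km
Leg 7 bearing: y=sinΔλ·cosφ2=-0.85053432, x=cosφ1·sinφ2-sinφ1·cosφ2·cosΔλ=-0.25462468; θ=atan2(y, x)=-106.6661° <0 so +360° → 253.3339° ≈ 253.3°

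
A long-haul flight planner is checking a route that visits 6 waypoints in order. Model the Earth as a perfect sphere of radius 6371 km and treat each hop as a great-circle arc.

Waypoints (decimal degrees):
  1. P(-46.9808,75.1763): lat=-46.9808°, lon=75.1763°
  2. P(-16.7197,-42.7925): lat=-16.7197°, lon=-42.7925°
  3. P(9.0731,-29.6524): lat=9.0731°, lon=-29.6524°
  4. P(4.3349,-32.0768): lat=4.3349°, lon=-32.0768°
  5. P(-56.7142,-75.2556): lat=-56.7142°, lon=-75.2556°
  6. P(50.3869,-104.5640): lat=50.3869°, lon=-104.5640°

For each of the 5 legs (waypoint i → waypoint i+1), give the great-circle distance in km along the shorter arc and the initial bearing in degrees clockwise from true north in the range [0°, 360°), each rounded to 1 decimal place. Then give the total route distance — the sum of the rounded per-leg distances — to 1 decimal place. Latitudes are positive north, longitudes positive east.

Leg 1: dist=10620.8 km, bearing=238.2°
Leg 2: dist=3211.6 km, bearing=27.7°
Leg 3: dist=591.0 km, bearing=207.1°
Leg 4: dist=7825.2 km, bearing=203.5°
Leg 5: dist=12210.0 km, bearing=340.6°
Total: 34458.6 km

Leg 1: φ1=-0.8199696, φ2=-0.2918138, Δφ=0.5281558, Δλ=-2.0589440 rad; a=sin²(Δφ/2)+cosφ1·cosφ2·sin²(Δλ/2)=0.5480507751; c=2·atan2(√a, √(1-a))=1.667046420; dist=6371·c=10620.753 ≈ 10620.8 km; running total=10620.8 km
Leg 1 bearing: y=sinΔλ·cosφ2=-0.84586449, x=cosφ1·sinφ2-sinφ1·cosφ2·cosΔλ=-0.52466918; θ=atan2(y, x)=-121.8103° <0 so +360° → 238.1897° ≈ 238.2°
Leg 2: φ1=-0.2918138, φ2=0.1583555, Δφ=0.4501693, Δλ=0.2293380 rad; a=sin²(Δφ/2)+cosφ1·cosφ2·sin²(Δλ/2)=0.0621943863; c=2·atan2(√a, √(1-a))=0.504096520; dist=6371·c=3211.599 ≈ 3211.6 km; running total=13832.4 km
Leg 2 bearing: y=sinΔλ·cosφ2=0.22448851, x=cosφ1·sinφ2-sinφ1·cosφ2·cosΔλ=0.42767965; θ=atan2(y, x)=27.6949° ≈ 27.7°
Leg 3: φ1=0.1583555, φ2=0.0756583, Δφ=-0.0826972, Δλ=-0.0423138 rad; a=sin²(Δφ/2)+cosφ1·cosφ2·sin²(Δλ/2)=0.0021494150; c=2·atan2(√a, √(1-a))=0.092756817; dist=6371·c=590.954 ≈ 591.0 km; running total=14423.4 km
Leg 3 bearing: y=sinΔλ·cosφ2=-0.04218012, x=cosφ1·sinφ2-sinφ1·cosφ2·cosΔλ=-0.08246222; θ=atan2(y, x)=-152.9099° <0 so +360° → 207.0901° ≈ 207.1°
Leg 4: φ1=0.0756583, φ2=-0.9898495, Δφ=-1.0655078, Δλ=-0.7536122 rad; a=sin²(Δφ/2)+cosφ1·cosφ2·sin²(Δλ/2)=0.3320611120; c=2·atan2(√a, √(1-a))=1.228259336; dist=6371·c=7825.240 ≈ 7825.2 km; running total=22248.6 km
Leg 4 bearing: y=sinΔλ·cosφ2=-0.37554211, x=cosφ1·sinφ2-sinφ1·cosφ2·cosΔλ=-0.86380220; θ=atan2(y, x)=-156.5028° <0 so +360° → 203.4972° ≈ 203.5°
Leg 5: φ1=-0.9898495, φ2=0.8794173, Δφ=1.8692668, Δλ=-0.5115281 rad; a=sin²(Δφ/2)+cosφ1·cosφ2·sin²(Δλ/2)=0.6694249684; c=2·atan2(√a, √(1-a))=1.916490576; dist=6371·c=12209.961 ≈ 12210.0 km; running total=34458.6 km
Leg 5 bearing: y=sinΔλ·cosφ2=-0.31211184, x=cosφ1·sinφ2-sinφ1·cosφ2·cosΔλ=0.88756235; θ=atan2(y, x)=-19.3743° <0 so +360° → 340.6257° ≈ 340.6°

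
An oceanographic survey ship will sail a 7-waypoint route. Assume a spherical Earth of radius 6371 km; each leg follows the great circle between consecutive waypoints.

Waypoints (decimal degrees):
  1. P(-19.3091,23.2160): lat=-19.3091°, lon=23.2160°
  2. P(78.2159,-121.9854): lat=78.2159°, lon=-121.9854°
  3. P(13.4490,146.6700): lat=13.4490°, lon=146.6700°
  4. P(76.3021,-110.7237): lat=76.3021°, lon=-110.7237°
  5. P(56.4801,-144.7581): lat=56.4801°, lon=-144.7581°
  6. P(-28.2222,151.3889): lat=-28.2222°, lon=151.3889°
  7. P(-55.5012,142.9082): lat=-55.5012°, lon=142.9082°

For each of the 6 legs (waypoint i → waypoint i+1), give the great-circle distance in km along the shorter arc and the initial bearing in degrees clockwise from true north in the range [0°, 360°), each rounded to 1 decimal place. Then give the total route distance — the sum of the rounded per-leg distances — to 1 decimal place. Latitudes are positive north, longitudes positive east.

Leg 1: dist=13211.5 km, bearing=352.4°
Leg 2: dist=8574.7 km, bearing=274.1°
Leg 3: dist=8882.3 km, bearing=13.6°
Leg 4: dist=2592.4 km, bearing=231.3°
Leg 5: dist=11159.5 km, bearing=233.5°
Leg 6: dist=3108.3 km, bearing=190.3°
Total: 47528.7 km

Leg 1: φ1=-0.3370074, φ2=1.3651250, Δφ=1.7021324, Δλ=-2.5342425 rad; a=sin²(Δφ/2)+cosφ1·cosφ2·sin²(Δλ/2)=0.7409816603; c=2·atan2(√a, √(1-a))=2.073690406; dist=6371·c=13211.482 ≈ 13211.5 km; running total=13211.5 km
Leg 1 bearing: y=sinΔλ·cosφ2=-0.11654954, x=cosφ1·sinφ2-sinφ1·cosφ2·cosΔλ=0.86840518; θ=atan2(y, x)=-7.6440° <0 so +360° → 352.3560° ≈ 352.4°
Leg 2: φ1=1.3651250, φ2=0.2347293, Δφ=-1.1303957, Δλ=4.6889213 rad; a=sin²(Δφ/2)+cosφ1·cosφ2·sin²(Δλ/2)=0.3884914502; c=2·atan2(√a, √(1-a))=1.345887897; dist=6371·c=8574.652 ≈ 8574.7 km; running total=21786.2 km
Leg 2 bearing: y=sinΔλ·cosφ2=-0.97230953, x=cosφ1·sinφ2-sinφ1·cosφ2·cosΔλ=0.06983952; θ=atan2(y, x)=-85.8916° <0 so +360° → 274.1084° ≈ 274.1°
Leg 3: φ1=0.2347293, φ2=1.3317229, Δφ=1.0969935, Δλ=-4.4923675 rad; a=sin²(Δφ/2)+cosφ1·cosφ2·sin²(Δλ/2)=0.4121501746; c=2·atan2(√a, √(1-a))=1.394179897; dist=6371·c=8882.320 ≈ 8882.3 km; running total=30668.5 km
Leg 3 bearing: y=sinΔλ·cosφ2=0.23109388, x=cosφ1·sinφ2-sinφ1·cosφ2·cosΔλ=0.95693534; θ=atan2(y, x)=13.5766° ≈ 13.6°
Leg 4: φ1=1.3317229, φ2=0.9857637, Δφ=-0.3459592, Δλ=-0.5940123 rad; a=sin²(Δφ/2)+cosφ1·cosφ2·sin²(Δλ/2)=0.0408249081; c=2·atan2(√a, √(1-a))=0.406904849; dist=6371·c=2592.391 ≈ 2592.4 km; running total=33260.9 km
Leg 4 bearing: y=sinΔλ·cosφ2=-0.30907600, x=cosφ1·sinφ2-sinφ1·cosφ2·cosΔλ=-0.24719419; θ=atan2(y, x)=-128.6523° <0 so +360° → 231.3477° ≈ 231.3°
Leg 5: φ1=0.9857637, φ2=-0.4925703, Δφ=-1.4783340, Δλ=5.1687402 rad; a=sin²(Δφ/2)+cosφ1·cosφ2·sin²(Δλ/2)=0.5899121586; c=2·atan2(√a, √(1-a))=1.751604181; dist=6371·c=11159.470 ≈ 11159.5 km; running total=44420.4 km
Leg 5 bearing: y=sinΔλ·cosφ2=-0.79095207, x=cosφ1·sinφ2-sinφ1·cosφ2·cosΔλ=-0.58485728; θ=atan2(y, x)=-126.4805° <0 so +360° → 233.5195° ≈ 233.5°
Leg 6: φ1=-0.4925703, φ2=-0.9686787, Δφ=-0.4761084, Δλ=-0.1480161 rad; a=sin²(Δφ/2)+cosφ1·cosφ2·sin²(Δλ/2)=0.0583358059; c=2·atan2(√a, √(1-a))=0.487880456; dist=6371·c=3108.286 ≈ 3108.3 km; running total=47528.7 km
Leg 6 bearing: y=sinΔλ·cosφ2=-0.08352892, x=cosφ1·sinφ2-sinφ1·cosφ2·cosΔλ=-0.46125251; θ=atan2(y, x)=-169.7355° <0 so +360° → 190.2645° ≈ 190.3°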